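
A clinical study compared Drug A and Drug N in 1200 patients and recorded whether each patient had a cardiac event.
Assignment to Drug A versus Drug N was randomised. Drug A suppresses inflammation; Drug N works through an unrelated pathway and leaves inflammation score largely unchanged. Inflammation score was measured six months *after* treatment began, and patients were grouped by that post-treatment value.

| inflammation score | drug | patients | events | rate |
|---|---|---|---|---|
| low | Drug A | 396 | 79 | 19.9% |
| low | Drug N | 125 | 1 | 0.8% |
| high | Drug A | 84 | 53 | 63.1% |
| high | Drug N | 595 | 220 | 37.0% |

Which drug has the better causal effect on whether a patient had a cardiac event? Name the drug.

Drug A

Stratifying would compare drugs among patients the drugs themselves sorted into inflammation score groups — a form of selection on an intermediate. The unconditioned pooled rates give the total causal effect.
Pooled: Drug A 27.5% vs Drug N 30.7%; Drug A is lower overall.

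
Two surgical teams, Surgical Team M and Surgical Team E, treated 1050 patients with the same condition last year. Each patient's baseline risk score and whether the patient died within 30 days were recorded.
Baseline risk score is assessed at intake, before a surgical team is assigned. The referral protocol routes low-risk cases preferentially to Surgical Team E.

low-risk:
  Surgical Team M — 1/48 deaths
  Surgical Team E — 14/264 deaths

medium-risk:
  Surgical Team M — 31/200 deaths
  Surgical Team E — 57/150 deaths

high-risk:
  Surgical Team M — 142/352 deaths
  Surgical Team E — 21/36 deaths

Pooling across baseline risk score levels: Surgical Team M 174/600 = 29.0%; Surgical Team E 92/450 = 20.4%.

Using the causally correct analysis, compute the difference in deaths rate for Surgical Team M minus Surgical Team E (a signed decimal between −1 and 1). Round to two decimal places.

-0.15

The stratified and pooled comparisons disagree (Surgical Team M wins within each baseline risk score; Surgical Team E wins overall), so the answer turns on the causal role of baseline risk score.
Baseline risk score satisfies the back-door criterion: it is not a descendant of the surgical team, and it blocks the spurious path from surgical team to outcome. Adjusting for it (i.e., using the within-baseline risk score rates) gives the causal effect.
Adjusting over the population distribution of baseline risk score: 0.297·(0.021−0.053) + 0.333·(0.155−0.380) + 0.370·(0.403−0.583) = -0.151.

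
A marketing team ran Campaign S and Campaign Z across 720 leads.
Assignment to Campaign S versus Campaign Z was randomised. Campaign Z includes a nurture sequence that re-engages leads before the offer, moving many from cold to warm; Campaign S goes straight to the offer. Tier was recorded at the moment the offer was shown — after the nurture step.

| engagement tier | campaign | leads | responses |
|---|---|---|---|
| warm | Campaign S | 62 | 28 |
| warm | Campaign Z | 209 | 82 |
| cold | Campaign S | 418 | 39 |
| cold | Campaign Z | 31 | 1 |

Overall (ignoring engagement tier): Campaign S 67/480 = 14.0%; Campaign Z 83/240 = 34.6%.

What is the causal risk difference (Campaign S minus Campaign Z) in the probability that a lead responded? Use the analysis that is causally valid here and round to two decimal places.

-0.21

Campaign S is higher inside every engagement tier stratum but Campaign Z is higher in aggregate. Whether to stratify depends on how engagement tier relates to the campaign.
Engagement tier is downstream of the campaign. One should not condition on a consequence of treatment, so the overall rates are the right comparison.
The causal difference is the pooled difference: 0.140 − 0.346 = -0.206.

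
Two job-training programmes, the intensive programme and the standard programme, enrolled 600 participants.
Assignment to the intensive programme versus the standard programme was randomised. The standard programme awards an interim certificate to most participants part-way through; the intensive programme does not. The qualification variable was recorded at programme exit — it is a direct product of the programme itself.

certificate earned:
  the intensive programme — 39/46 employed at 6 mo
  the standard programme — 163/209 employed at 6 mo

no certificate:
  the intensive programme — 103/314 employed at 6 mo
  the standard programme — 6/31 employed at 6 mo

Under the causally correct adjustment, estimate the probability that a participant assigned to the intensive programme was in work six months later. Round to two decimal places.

Qualification attained during the programme is recorded after the programme and is itself shifted by it — it sits on the causal path from programme to outcome. Conditioning on a mediator would strip out part of the effect we want; the pooled comparison gives the total causal effect.
So P(outcome | do(the intensive programme)) is just the pooled rate for the intensive programme: 142/360 = 0.394.

0.39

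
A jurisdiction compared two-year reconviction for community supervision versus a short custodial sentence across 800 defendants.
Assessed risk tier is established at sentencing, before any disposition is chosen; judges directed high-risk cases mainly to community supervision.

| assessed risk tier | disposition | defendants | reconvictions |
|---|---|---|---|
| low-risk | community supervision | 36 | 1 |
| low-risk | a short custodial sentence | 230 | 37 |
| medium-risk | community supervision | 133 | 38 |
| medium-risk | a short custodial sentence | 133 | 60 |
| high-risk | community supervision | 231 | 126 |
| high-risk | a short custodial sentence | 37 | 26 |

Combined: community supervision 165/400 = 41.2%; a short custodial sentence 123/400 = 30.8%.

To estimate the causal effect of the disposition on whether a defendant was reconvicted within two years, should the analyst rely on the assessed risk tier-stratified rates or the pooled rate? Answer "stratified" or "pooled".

The stratified and pooled comparisons disagree (community supervision wins within each assessed risk tier; a short custodial sentence wins overall), so the answer turns on the causal role of assessed risk tier.
Nothing the disposition does changes assessed risk tier; the imbalance is an allocation artefact. With assessed risk tier also predicting the outcome, the pooled figure is confounded, and the within-stratum comparison is the causal one.
Within each level — low-risk: 2.8% vs 16.1%; medium-risk: 28.6% vs 45.1%; high-risk: 54.5% vs 70.3% — community supervision is lower every time.

stratified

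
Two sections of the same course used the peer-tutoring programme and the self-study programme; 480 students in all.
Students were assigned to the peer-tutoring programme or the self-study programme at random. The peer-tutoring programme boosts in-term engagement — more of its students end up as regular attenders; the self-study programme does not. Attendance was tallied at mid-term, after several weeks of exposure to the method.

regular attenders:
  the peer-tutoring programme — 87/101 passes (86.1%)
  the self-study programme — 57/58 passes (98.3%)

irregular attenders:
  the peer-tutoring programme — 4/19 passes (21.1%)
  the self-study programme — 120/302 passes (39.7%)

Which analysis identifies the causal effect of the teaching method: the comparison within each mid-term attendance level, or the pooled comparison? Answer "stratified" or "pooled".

Stratifying would compare teaching methods among students the teaching methods themselves sorted into mid-term attendance groups — a form of selection on an intermediate. The unconditioned pooled rates give the total causal effect.
Pooled: the peer-tutoring programme 75.8% vs the self-study programme 49.2%; the peer-tutoring programme is higher overall.

pooled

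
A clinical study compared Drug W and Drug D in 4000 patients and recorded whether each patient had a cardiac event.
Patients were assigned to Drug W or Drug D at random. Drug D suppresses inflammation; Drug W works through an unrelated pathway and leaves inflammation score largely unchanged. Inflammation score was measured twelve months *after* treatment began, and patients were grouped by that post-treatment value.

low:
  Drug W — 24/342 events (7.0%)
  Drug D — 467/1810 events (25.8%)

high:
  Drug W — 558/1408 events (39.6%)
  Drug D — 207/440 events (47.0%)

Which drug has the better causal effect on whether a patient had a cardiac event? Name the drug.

Drug D

Within every inflammation score level Drug W has the lower rate, yet pooled Drug D does — Simpson's reversal.
Inflammation score is downstream of the drug. One should not condition on a consequence of treatment, so the overall rates are the right comparison.
Pooled: Drug W 33.3% vs Drug D 30.0%; Drug D is lower overall.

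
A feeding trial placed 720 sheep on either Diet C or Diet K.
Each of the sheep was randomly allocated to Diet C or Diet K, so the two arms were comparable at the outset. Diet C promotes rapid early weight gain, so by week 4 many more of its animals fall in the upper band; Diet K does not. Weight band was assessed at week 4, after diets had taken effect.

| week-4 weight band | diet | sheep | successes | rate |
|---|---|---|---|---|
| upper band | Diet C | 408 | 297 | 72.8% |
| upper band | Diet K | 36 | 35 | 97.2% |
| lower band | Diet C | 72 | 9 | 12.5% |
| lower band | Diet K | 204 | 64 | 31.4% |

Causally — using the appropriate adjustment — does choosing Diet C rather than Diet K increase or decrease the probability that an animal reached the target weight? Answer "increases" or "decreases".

Week-4 weight band is recorded after the diet and is itself shifted by it — it sits on the causal path from diet to outcome. Conditioning on a mediator would strip out part of the effect we want; the pooled comparison gives the total causal effect.
Pooled: Diet C 63.7% vs Diet K 41.2%; Diet C is higher overall.

increases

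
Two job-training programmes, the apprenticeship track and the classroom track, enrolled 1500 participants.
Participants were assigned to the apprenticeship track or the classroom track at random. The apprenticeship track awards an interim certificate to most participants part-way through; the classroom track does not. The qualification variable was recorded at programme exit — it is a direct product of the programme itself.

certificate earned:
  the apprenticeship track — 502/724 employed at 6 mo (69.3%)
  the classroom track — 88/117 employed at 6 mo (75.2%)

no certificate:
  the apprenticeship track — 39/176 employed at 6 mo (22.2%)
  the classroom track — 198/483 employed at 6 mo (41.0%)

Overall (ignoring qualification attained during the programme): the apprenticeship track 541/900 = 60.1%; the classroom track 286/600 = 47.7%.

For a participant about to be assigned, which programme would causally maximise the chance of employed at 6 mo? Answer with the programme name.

the apprenticeship track

The qualification attained during the programme-specific comparison favours the classroom track throughout, but the pooled figures favour the apprenticeship track. The question is whether to condition on qualification attained during the programme.
Qualification attained during the programme is recorded after the programme and is itself shifted by it — it sits on the causal path from programme to outcome. Conditioning on a mediator would strip out part of the effect we want; the pooled comparison gives the total causal effect.
Pooled: the apprenticeship track 60.1% vs the classroom track 47.7%; the apprenticeship track is higher overall.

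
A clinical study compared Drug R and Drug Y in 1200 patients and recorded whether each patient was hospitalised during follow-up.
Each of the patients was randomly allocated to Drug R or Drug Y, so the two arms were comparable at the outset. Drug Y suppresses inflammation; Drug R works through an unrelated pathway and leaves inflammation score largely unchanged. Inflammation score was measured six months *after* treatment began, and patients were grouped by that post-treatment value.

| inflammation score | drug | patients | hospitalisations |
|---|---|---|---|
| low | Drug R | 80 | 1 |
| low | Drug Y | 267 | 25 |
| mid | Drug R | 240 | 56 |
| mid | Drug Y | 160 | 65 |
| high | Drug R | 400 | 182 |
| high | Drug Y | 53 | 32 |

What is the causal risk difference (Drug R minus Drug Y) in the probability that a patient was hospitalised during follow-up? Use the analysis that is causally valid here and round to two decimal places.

+0.08

Because the drug influences inflammation score, inflammation score is a post-treatment mediator, not a confounder. Stratifying on it would bias the estimate; the causal effect is the crude pooled difference.
The causal difference is the pooled difference: 0.332 − 0.254 = +0.078.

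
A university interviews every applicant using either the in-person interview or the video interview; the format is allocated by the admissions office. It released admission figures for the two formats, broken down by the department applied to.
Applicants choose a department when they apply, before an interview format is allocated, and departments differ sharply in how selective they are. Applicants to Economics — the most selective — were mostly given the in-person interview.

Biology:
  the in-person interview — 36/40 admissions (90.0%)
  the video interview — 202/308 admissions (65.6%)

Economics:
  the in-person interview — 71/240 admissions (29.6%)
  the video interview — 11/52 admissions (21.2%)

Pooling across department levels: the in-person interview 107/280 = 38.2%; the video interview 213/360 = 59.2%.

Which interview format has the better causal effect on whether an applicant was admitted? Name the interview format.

the in-person interview

Within every department level the in-person interview has the higher rate, yet pooled the video interview does — Simpson's reversal.
Since department is a pre-existing factor (not a product of the interview format) and it affects the outcome on its own, it is a confounder. The stratified rates, not the pooled rate, identify the causal effect.
Within each level — Biology: 90.0% vs 65.6%; Economics: 29.6% vs 21.2% — the in-person interview is higher every time.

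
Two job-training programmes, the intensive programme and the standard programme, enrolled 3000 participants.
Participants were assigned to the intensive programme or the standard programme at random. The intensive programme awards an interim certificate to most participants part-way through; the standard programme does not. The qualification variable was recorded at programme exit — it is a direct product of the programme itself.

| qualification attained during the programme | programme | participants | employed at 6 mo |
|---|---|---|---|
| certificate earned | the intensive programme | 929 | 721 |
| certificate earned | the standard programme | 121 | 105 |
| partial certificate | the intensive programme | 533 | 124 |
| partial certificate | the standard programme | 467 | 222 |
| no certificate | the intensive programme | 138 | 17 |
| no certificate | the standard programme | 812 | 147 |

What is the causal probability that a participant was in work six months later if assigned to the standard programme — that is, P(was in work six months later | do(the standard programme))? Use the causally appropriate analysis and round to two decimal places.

Qualification attained during the programme lies on the pathway programme → qualification attained during the programme → outcome, so adjusting for it blocks the indirect effect. For the total causal effect of programme, use the unadjusted pooled rates.
So P(outcome | do(the standard programme)) is just the pooled rate for the standard programme: 474/1400 = 0.339.

0.34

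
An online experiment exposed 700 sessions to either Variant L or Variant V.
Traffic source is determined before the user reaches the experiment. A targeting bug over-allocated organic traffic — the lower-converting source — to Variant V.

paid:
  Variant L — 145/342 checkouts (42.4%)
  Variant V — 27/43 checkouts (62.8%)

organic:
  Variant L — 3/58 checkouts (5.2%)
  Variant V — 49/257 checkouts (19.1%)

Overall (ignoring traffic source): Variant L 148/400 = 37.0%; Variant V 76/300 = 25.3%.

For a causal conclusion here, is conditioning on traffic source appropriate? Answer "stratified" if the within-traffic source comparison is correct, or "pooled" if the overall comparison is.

stratified

Traffic source satisfies the back-door criterion: it is not a descendant of the variant, and it blocks the spurious path from variant to outcome. Adjusting for it (i.e., using the within-traffic source rates) gives the causal effect.
Within each level — paid: 42.4% vs 62.8%; organic: 5.2% vs 19.1% — Variant V is higher every time.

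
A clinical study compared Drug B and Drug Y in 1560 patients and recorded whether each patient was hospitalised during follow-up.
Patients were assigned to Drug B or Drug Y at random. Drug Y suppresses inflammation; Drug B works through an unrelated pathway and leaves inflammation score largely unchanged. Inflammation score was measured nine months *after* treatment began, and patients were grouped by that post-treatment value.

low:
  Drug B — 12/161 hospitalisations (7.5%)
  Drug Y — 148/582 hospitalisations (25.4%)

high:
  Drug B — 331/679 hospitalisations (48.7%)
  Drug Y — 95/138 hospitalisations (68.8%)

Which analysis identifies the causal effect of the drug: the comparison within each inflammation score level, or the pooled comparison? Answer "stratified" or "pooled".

pooled

Within every inflammation score level Drug B has the lower rate, yet pooled Drug Y does — Simpson's reversal.
Because the drug influences inflammation score, inflammation score is a post-treatment mediator, not a confounder. Stratifying on it would bias the estimate; the causal effect is the crude pooled difference.
Pooled: Drug B 40.8% vs Drug Y 33.8%; Drug Y is lower overall.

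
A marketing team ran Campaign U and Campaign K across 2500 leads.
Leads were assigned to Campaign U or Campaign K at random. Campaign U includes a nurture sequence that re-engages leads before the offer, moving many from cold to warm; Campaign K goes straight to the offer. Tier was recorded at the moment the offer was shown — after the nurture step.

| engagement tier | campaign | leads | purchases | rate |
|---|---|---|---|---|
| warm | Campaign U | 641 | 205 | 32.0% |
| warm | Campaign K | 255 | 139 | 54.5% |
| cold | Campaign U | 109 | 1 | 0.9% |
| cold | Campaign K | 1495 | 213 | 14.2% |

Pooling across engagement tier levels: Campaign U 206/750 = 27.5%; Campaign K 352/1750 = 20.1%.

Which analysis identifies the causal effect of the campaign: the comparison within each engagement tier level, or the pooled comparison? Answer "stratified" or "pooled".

Engagement tier is recorded after the campaign and is itself shifted by it — it sits on the causal path from campaign to outcome. Conditioning on a mediator would strip out part of the effect we want; the pooled comparison gives the total causal effect.
Pooled: Campaign U 27.5% vs Campaign K 20.1%; Campaign U is higher overall.

pooled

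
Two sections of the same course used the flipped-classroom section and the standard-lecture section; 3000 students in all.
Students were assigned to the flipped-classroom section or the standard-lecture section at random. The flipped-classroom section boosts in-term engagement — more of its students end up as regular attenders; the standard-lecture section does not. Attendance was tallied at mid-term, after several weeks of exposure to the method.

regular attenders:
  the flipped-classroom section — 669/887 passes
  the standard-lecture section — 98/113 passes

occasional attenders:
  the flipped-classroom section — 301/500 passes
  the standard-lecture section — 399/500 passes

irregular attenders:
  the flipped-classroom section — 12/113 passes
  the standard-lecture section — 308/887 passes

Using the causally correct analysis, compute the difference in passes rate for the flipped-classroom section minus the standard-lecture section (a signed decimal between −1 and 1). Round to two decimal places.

Stratifying would compare teaching methods among students the teaching methods themselves sorted into mid-term attendance groups — a form of selection on an intermediate. The unconditioned pooled rates give the total causal effect.
The causal difference is the pooled difference: 0.655 − 0.537 = +0.118.

+0.12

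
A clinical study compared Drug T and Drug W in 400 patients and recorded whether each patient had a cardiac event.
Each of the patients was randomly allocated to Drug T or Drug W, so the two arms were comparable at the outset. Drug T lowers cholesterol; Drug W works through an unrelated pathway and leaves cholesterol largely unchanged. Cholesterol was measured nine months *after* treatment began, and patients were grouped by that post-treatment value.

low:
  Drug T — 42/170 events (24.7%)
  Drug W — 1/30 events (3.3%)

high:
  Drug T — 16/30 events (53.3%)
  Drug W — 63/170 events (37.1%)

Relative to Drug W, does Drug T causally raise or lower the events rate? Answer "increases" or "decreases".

decreases

Within every cholesterol level Drug W has the lower rate, yet pooled Drug T does — Simpson's reversal.
Stratifying would compare drugs among patients the drugs themselves sorted into cholesterol groups — a form of selection on an intermediate. The unconditioned pooled rates give the total causal effect.
Pooled: Drug T 29.0% vs Drug W 32.0%; Drug T is lower overall.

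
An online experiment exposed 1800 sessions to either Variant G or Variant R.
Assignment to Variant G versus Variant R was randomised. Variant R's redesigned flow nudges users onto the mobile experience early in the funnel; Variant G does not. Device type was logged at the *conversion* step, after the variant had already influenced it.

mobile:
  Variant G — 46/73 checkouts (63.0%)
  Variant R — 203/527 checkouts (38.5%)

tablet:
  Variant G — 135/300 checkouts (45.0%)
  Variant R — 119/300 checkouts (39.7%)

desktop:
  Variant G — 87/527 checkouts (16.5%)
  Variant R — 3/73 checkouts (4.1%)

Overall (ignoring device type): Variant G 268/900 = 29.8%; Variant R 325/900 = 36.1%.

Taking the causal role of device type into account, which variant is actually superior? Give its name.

Variant R

Device type lies on the pathway variant → device type → outcome, so adjusting for it blocks the indirect effect. For the total causal effect of variant, use the unadjusted pooled rates.
Pooled: Variant G 29.8% vs Variant R 36.1%; Variant R is higher overall.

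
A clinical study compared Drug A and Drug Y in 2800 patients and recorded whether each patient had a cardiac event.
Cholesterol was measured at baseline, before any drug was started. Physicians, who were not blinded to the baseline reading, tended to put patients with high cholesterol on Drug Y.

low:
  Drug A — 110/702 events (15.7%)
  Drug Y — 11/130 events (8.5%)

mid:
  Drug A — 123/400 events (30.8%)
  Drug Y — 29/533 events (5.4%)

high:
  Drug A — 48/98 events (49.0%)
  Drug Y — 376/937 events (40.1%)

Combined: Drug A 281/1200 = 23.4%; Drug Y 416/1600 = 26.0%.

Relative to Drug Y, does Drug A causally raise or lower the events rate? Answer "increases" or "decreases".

increases

Within every cholesterol level Drug Y has the lower rate, yet pooled Drug A does — Simpson's reversal.
The imbalance in cholesterol arose from how patients were allocated, not from anything the drug did; and cholesterol independently affects the outcome. The pooled gap is confounded — condition on cholesterol.
Within each level — low: 15.7% vs 8.5%; mid: 30.8% vs 5.4%; high: 49.0% vs 40.1% — Drug Y is lower every time.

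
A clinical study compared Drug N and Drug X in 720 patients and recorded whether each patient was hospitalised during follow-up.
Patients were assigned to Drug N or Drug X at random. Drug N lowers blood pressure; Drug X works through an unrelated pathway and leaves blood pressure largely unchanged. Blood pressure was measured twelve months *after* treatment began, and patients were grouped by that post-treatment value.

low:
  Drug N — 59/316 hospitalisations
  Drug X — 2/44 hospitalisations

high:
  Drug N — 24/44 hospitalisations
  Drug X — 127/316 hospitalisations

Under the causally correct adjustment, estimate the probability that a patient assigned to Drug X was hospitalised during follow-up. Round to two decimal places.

0.36

Within every blood pressure level Drug X has the lower rate, yet pooled Drug N does — Simpson's reversal.
Stratifying would compare drugs among patients the drugs themselves sorted into blood pressure groups — a form of selection on an intermediate. The unconditioned pooled rates give the total causal effect.
So P(outcome | do(Drug X)) is just the pooled rate for Drug X: 129/360 = 0.358.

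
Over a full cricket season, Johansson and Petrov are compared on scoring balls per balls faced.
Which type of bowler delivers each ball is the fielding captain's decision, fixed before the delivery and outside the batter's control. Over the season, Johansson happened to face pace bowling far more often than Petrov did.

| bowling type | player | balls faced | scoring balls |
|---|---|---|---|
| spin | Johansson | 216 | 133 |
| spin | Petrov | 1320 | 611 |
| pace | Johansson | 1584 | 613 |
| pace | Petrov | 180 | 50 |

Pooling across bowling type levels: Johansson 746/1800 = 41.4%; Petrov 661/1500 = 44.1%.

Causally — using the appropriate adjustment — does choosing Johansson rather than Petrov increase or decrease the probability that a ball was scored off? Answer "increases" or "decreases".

increases

The stratified and pooled comparisons disagree (Johansson wins within each bowling type; Petrov wins overall), so the answer turns on the causal role of bowling type.
The imbalance in bowling type arose from how balls faced were allocated, not from anything the player did; and bowling type independently affects the outcome. The pooled gap is confounded — condition on bowling type.
Within each level — spin: 61.6% vs 46.3%; pace: 38.7% vs 27.8% — Johansson is higher every time.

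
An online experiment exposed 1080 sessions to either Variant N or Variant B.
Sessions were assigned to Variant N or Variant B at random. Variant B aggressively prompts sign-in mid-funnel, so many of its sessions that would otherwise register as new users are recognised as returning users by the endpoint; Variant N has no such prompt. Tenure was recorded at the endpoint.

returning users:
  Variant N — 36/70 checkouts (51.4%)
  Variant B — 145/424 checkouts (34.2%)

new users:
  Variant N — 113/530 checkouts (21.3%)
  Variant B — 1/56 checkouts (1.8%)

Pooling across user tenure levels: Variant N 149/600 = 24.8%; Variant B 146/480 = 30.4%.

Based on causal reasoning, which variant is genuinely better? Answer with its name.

Variant B

User tenure is recorded after the variant and is itself shifted by it — it sits on the causal path from variant to outcome. Conditioning on a mediator would strip out part of the effect we want; the pooled comparison gives the total causal effect.
Pooled: Variant N 24.8% vs Variant B 30.4%; Variant B is higher overall.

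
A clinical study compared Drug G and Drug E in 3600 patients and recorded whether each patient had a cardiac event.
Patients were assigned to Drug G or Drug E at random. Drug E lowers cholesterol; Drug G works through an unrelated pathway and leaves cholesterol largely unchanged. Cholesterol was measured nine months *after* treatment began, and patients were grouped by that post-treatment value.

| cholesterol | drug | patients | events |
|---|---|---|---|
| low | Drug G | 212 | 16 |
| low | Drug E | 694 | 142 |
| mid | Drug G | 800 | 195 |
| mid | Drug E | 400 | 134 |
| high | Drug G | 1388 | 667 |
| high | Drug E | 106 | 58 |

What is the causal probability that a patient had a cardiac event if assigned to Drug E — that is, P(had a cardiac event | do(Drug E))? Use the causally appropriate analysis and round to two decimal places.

0.28

Within every cholesterol level Drug G has the lower rate, yet pooled Drug E does — Simpson's reversal.
Cholesterol is recorded after the drug and is itself shifted by it — it sits on the causal path from drug to outcome. Conditioning on a mediator would strip out part of the effect we want; the pooled comparison gives the total causal effect.
So P(outcome | do(Drug E)) is just the pooled rate for Drug E: 334/1200 = 0.278.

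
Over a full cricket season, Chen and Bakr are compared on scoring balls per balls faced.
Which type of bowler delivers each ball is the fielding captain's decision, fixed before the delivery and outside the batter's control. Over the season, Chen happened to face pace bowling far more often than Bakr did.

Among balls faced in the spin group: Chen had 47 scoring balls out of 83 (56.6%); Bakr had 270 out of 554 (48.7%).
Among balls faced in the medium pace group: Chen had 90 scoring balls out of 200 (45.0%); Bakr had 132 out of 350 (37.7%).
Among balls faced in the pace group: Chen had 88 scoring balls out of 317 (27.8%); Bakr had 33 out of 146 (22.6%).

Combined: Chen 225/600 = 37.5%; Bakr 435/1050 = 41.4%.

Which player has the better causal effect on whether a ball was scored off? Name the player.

Chen

Nothing the player does changes bowling type; the imbalance is an allocation artefact. With bowling type also predicting the outcome, the pooled figure is confounded, and the within-stratum comparison is the causal one.
Within each level — spin: 56.6% vs 48.7%; medium pace: 45.0% vs 37.7%; pace: 27.8% vs 22.6% — Chen is higher every time.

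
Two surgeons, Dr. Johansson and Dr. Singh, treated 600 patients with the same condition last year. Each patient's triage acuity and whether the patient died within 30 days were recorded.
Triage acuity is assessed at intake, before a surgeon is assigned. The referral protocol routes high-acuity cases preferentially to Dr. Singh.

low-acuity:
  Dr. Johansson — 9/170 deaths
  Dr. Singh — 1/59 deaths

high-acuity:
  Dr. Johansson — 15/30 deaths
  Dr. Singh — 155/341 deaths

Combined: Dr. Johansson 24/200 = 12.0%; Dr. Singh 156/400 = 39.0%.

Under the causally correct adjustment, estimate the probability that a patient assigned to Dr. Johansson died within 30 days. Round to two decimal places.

The stratified and pooled comparisons disagree (Dr. Singh wins within each triage acuity; Dr. Johansson wins overall), so the answer turns on the causal role of triage acuity.
Nothing the surgeon does changes triage acuity; the imbalance is an allocation artefact. With triage acuity also predicting the outcome, the pooled figure is confounded, and the within-stratum comparison is the causal one.
Standardising Dr. Johansson to the population triage acuity mix: 0.382·9/170 + 0.618·15/30 = 0.329.

0.33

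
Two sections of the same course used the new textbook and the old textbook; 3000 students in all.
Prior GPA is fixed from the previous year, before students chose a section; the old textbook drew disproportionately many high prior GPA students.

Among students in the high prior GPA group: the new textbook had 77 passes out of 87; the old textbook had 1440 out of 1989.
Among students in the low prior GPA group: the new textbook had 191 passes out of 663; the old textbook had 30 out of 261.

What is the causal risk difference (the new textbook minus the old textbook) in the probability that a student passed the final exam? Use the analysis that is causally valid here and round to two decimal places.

The imbalance in prior GPA band arose from how students were allocated, not from anything the teaching method did; and prior GPA band independently affects the outcome. The pooled gap is confounded — condition on prior GPA band.
Adjusting over the population distribution of prior GPA band: 0.692·(0.885−0.724) + 0.308·(0.288−0.115) = +0.165.

+0.16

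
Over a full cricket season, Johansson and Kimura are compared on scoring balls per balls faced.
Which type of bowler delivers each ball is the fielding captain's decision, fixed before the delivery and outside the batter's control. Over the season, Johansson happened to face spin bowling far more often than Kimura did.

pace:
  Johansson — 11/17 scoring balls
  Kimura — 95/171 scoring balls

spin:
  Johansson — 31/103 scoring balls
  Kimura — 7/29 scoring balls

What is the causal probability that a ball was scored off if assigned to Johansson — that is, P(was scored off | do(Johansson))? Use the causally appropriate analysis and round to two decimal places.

0.50

The imbalance in bowling type arose from how balls faced were allocated, not from anything the player did; and bowling type independently affects the outcome. The pooled gap is confounded — condition on bowling type.
Standardising Johansson to the population bowling type mix: 0.588·11/17 + 0.412·31/103 = 0.504.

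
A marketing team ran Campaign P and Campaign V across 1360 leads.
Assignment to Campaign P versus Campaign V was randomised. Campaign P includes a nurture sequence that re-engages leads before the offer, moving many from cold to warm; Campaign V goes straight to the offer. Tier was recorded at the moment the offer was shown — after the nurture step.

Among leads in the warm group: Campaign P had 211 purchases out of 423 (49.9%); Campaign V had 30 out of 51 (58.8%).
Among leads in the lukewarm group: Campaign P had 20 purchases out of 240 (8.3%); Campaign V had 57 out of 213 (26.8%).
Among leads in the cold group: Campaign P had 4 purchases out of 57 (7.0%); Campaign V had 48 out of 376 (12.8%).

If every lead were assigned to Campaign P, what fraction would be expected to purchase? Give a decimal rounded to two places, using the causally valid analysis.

0.33

Within every engagement tier level Campaign V has the higher rate, yet pooled Campaign P does — Simpson's reversal.
Engagement tier lies on the pathway campaign → engagement tier → outcome, so adjusting for it blocks the indirect effect. For the total causal effect of campaign, use the unadjusted pooled rates.
So P(outcome | do(Campaign P)) is just the pooled rate for Campaign P: 235/720 = 0.326.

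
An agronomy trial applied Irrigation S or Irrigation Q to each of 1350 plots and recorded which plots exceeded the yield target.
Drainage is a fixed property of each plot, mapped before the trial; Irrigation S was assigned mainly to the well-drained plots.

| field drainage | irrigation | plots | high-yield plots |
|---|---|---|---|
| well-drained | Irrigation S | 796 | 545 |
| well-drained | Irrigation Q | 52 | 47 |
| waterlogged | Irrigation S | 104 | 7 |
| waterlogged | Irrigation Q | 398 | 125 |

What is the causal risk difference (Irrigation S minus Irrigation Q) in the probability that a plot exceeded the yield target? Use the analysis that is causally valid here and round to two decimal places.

Since field drainage is a pre-existing factor (not a product of the irrigation) and it affects the outcome on its own, it is a confounder. The stratified rates, not the pooled rate, identify the causal effect.
Adjusting over the population distribution of field drainage: 0.628·(0.685−0.904) + 0.372·(0.067−0.314) = -0.229.

-0.23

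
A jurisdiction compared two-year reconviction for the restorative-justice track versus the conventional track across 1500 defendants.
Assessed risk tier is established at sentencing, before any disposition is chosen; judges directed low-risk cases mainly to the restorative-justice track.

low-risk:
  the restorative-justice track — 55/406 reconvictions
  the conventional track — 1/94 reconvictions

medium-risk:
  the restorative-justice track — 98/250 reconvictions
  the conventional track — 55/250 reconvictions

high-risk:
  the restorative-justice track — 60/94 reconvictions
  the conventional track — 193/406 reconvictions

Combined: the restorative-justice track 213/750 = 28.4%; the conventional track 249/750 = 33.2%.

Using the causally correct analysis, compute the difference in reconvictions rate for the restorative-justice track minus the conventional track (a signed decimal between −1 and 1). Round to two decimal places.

+0.15

Within every assessed risk tier level the conventional track has the lower rate, yet pooled the restorative-justice track does — Simpson's reversal.
Assessed risk tier satisfies the back-door criterion: it is not a descendant of the disposition, and it blocks the spurious path from disposition to outcome. Adjusting for it (i.e., using the within-assessed risk tier rates) gives the causal effect.
Adjusting over the population distribution of assessed risk tier: 0.333·(0.135−0.011) + 0.333·(0.392−0.220) + 0.333·(0.638−0.475) = +0.153.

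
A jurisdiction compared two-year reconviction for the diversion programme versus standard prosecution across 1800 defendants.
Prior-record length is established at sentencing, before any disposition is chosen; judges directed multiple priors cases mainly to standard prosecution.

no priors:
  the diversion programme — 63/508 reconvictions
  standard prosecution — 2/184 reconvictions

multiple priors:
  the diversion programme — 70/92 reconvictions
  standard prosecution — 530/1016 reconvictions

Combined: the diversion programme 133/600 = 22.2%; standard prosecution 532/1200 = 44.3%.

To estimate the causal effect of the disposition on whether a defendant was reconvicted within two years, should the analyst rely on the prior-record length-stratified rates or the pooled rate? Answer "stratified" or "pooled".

stratified

Prior-record length is set before the disposition has any effect — it is not caused by the disposition — and it independently drives the outcome. That makes it a confounder, so the causal comparison is within prior-record length levels.
Within each level — no priors: 12.4% vs 1.1%; multiple priors: 76.1% vs 52.2% — standard prosecution is lower every time.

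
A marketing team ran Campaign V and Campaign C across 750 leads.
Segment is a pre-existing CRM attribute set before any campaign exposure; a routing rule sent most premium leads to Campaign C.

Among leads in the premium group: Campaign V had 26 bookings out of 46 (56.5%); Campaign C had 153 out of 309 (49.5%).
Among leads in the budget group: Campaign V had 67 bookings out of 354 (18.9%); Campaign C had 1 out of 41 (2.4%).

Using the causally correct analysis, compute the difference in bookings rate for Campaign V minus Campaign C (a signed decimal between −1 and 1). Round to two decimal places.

+0.12

Here customer segment is a common cause — it drives both which campaign a case falls under and the outcome. The crude comparison mixes populations; the stratum-specific rates are the causally relevant ones.
Adjusting over the population distribution of customer segment: 0.473·(0.565−0.495) + 0.527·(0.189−0.024) = +0.120.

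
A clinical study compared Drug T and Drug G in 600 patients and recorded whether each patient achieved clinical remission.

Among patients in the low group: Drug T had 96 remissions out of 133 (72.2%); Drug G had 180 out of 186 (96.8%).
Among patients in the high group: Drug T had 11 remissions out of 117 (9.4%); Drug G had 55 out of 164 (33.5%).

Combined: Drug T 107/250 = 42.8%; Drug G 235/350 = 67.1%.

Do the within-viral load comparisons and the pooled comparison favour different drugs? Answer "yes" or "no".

Within each viral load level (low 72.2% vs 96.8%; high 9.4% vs 33.5%), Drug G has the higher rate every time. Pooled: 42.8% vs 67.1% — Drug G has the higher rate overall. They agree.

no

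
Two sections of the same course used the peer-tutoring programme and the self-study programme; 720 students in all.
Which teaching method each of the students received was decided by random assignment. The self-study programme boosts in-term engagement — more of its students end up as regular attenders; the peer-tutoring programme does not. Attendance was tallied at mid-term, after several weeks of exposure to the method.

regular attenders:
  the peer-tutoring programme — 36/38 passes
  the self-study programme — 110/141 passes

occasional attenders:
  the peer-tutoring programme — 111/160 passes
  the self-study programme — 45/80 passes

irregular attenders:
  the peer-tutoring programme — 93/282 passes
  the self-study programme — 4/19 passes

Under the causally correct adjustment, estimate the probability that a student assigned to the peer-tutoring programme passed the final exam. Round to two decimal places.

The mid-term attendance-specific comparison favours the peer-tutoring programme throughout, but the pooled figures favour the self-study programme. The question is whether to condition on mid-term attendance.
Mid-term attendance is recorded after the teaching method and is itself shifted by it — it sits on the causal path from teaching method to outcome. Conditioning on a mediator would strip out part of the effect we want; the pooled comparison gives the total causal effect.
So P(outcome | do(the peer-tutoring programme)) is just the pooled rate for the peer-tutoring programme: 240/480 = 0.500.

0.50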